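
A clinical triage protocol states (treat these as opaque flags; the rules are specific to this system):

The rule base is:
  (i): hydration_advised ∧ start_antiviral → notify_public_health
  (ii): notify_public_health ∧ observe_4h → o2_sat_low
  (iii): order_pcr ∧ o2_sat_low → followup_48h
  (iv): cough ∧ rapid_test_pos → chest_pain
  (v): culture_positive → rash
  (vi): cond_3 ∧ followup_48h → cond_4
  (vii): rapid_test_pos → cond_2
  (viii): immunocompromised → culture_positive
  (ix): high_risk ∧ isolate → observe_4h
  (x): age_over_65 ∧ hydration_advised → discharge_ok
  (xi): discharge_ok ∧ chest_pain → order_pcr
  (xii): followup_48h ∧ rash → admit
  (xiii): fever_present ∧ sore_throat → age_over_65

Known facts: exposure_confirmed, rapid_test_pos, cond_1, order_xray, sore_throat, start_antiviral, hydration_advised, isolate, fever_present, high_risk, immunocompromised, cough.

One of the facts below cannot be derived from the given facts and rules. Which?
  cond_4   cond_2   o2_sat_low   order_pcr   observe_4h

Round 1 fires (i), (iv), (vii), (viii), (ix), (xiii), giving notify_public_health, chest_pain, cond_2, culture_positive, observe_4h, age_over_65.
Round 2 fires (ii), (v), (x), giving o2_sat_low, rash, discharge_ok.
Round 3 fires (xi), giving order_pcr.
Round 4 fires (iii), giving followup_48h.
Round 5 fires (xii), giving admit.
Derived: o2_sat_low (round 2), order_pcr (round 3), cond_2 (round 1), observe_4h (round 1). cond_4 never appears in any round.

cond_4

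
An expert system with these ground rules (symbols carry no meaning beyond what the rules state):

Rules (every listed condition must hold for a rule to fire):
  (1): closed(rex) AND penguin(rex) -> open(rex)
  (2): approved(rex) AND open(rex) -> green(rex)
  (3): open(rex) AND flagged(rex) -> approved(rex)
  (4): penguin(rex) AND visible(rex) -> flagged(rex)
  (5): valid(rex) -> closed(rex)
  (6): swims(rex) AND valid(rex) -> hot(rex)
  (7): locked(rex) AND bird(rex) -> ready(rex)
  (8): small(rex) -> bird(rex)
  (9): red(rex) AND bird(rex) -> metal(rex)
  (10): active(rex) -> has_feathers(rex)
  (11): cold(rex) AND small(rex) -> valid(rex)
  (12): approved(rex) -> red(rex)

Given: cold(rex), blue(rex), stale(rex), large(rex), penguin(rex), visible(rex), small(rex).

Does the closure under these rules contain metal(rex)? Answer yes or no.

yes

[1] (4) [penguin(rex) AND visible(rex) -> flagged(rex)]; (8) [small(rex) -> bird(rex)]; (11) [cold(rex) AND small(rex) -> valid(rex)]. ⇒ new: flagged(rex), bird(rex), valid(rex).
[2] (5) [valid(rex) -> closed(rex)]. ⇒ new: closed(rex).
[3] (1) [closed(rex) AND penguin(rex) -> open(rex)]. ⇒ new: open(rex).
[4] (3) [open(rex) AND flagged(rex) -> approved(rex)]. ⇒ new: approved(rex).
[5] (2) [approved(rex) AND open(rex) -> green(rex)]; (12) [approved(rex) -> red(rex)]. ⇒ new: green(rex), red(rex).
[6] (9) [red(rex) AND bird(rex) -> metal(rex)]. ⇒ new: metal(rex).
metal(rex) appears in round 6, so it is derivable.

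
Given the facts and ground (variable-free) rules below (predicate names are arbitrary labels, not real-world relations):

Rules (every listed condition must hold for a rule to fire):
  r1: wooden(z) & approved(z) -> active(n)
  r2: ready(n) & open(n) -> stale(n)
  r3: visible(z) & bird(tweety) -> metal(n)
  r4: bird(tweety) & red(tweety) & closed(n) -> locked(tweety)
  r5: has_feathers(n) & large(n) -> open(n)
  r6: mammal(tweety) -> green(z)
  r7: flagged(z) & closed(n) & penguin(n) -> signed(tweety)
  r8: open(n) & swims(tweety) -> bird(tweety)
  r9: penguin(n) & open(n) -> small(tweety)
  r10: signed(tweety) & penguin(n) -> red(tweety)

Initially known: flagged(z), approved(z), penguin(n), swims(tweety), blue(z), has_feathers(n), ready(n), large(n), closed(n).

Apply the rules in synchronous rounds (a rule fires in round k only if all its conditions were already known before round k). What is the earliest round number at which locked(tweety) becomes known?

Round 1 fires r5, r7, giving open(n), signed(tweety).
Round 2 fires r2, r8, r9, r10, giving stale(n), bird(tweety), small(tweety), red(tweety).
Round 3 fires r4, giving locked(tweety).
locked(tweety) first appears in round 3.

3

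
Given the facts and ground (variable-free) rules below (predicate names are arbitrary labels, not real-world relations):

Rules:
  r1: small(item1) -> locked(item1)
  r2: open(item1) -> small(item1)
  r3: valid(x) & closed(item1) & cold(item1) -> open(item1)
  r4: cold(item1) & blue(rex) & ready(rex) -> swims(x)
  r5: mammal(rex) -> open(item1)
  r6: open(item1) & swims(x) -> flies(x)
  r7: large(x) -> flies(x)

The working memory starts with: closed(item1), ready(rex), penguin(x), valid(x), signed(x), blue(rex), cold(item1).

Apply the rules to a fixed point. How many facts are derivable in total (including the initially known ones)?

12

Round 1 fires r3, r4, giving open(item1), swims(x).
Round 2 fires r2, r6, giving small(item1), flies(x).
Round 3 fires r1, giving locked(item1).
Closure: {blue(rex), closed(item1), cold(item1), flies(x), locked(item1), open(item1), penguin(x), ready(rex), signed(x), small(item1), swims(x), valid(x)} — 12 facts.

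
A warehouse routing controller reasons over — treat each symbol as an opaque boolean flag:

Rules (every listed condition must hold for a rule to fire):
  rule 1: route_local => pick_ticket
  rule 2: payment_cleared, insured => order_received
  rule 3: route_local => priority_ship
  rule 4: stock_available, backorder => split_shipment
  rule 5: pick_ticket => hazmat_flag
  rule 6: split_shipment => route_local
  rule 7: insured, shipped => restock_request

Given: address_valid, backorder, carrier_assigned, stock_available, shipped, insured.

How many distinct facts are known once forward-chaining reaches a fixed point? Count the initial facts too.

Round 1: rule 4 [stock_available, backorder => split_shipment]; rule 7 [insured, shipped => restock_request]. Adds split_shipment, restock_request.
Round 2: rule 6 [split_shipment => route_local]. Adds route_local.
Round 3: rule 1 [route_local => pick_ticket]; rule 3 [route_local => priority_ship]. Adds pick_ticket, priority_ship.
Round 4: rule 5 [pick_ticket => hazmat_flag]. Adds hazmat_flag.
Closure: {address_valid, backorder, carrier_assigned, hazmat_flag, insured, pick_ticket, priority_ship, restock_request, route_local, shipped, split_shipment, stock_available} — 12 facts.

12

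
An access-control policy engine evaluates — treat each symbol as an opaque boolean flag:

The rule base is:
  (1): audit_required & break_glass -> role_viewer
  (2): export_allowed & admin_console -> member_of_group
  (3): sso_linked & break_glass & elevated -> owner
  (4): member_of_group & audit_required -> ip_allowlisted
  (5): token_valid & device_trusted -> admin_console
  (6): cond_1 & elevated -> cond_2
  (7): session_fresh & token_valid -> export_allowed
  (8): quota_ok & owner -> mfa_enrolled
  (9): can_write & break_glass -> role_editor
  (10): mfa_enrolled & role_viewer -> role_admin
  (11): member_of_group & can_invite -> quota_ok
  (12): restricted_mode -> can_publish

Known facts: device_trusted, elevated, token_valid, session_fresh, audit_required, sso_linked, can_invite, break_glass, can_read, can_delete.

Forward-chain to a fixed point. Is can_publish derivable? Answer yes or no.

Round 1: (1) [audit_required & break_glass -> role_viewer]; (3) [sso_linked & break_glass & elevated -> owner]; (5) [token_valid & device_trusted -> admin_console]; (7) [session_fresh & token_valid -> export_allowed]. Adds role_viewer, owner, admin_console, export_allowed.
Round 2: (2) [export_allowed & admin_console -> member_of_group]. Adds member_of_group.
Round 3: (4) [member_of_group & audit_required -> ip_allowlisted]; (11) [member_of_group & can_invite -> quota_ok]. Adds ip_allowlisted, quota_ok.
Round 4: (8) [quota_ok & owner -> mfa_enrolled]. Adds mfa_enrolled.
Round 5: (10) [mfa_enrolled & role_viewer -> role_admin]. Adds role_admin.
Fixed point reached. can_publish is concluded only by (12); (12) needs restricted_mode (never derived).

no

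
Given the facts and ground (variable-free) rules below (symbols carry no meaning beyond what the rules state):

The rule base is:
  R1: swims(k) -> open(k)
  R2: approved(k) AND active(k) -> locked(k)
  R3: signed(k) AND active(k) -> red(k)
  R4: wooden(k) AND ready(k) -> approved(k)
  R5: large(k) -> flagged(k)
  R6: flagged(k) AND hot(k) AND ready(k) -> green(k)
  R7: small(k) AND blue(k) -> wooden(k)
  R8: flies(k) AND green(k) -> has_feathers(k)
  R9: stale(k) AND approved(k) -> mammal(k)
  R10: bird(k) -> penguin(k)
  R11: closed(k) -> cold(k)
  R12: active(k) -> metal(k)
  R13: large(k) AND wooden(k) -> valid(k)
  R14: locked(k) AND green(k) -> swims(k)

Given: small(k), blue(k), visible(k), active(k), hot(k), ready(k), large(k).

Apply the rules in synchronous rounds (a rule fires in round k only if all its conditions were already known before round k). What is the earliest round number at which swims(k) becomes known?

4

Round 1 fires R5, R7, R12, giving flagged(k), wooden(k), metal(k).
Round 2 fires R4, R6, R13, giving approved(k), green(k), valid(k).
Round 3 fires R2, giving locked(k).
Round 4 fires R14, giving swims(k).
swims(k) first appears in round 4.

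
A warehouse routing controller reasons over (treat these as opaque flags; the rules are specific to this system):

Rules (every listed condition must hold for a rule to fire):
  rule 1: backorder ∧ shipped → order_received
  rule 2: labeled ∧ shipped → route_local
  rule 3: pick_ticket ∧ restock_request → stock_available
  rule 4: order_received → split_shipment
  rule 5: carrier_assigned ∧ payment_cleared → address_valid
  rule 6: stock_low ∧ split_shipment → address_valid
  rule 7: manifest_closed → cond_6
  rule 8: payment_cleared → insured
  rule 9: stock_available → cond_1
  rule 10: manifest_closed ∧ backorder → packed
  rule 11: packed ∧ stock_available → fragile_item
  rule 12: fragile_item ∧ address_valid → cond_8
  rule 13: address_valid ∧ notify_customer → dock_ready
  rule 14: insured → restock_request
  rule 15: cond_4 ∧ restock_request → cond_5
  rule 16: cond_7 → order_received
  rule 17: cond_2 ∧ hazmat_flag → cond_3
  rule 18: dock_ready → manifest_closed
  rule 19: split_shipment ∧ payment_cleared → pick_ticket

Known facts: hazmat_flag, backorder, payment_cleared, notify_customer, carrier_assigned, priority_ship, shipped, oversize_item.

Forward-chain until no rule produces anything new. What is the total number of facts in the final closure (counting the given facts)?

Round 1: rule 1 [backorder ∧ shipped → order_received]; rule 5 [carrier_assigned ∧ payment_cleared → address_valid]; rule 8 [payment_cleared → insured]. Adds order_received, address_valid, insured.
Round 2: rule 4 [order_received → split_shipment]; rule 13 [address_valid ∧ notify_customer → dock_ready]; rule 14 [insured → restock_request]. Adds split_shipment, dock_ready, restock_request.
Round 3: rule 18 [dock_ready → manifest_closed]; rule 19 [split_shipment ∧ payment_cleared → pick_ticket]. Adds manifest_closed, pick_ticket.
Round 4: rule 3 [pick_ticket ∧ restock_request → stock_available]; rule 7 [manifest_closed → cond_6]; rule 10 [manifest_closed ∧ backorder → packed]. Adds stock_available, cond_6, packed.
Round 5: rule 9 [stock_available → cond_1]; rule 11 [packed ∧ stock_available → fragile_item]. Adds cond_1, fragile_item.
Round 6: rule 12 [fragile_item ∧ address_valid → cond_8]. Adds cond_8.
Closure: {address_valid, backorder, carrier_assigned, cond_1, cond_6, cond_8, dock_ready, fragile_item, hazmat_flag, insured, manifest_closed, notify_customer, order_received, oversize_item, packed, payment_cleared, pick_ticket, priority_ship, restock_request, shipped, split_shipment, stock_available} — 22 facts.

22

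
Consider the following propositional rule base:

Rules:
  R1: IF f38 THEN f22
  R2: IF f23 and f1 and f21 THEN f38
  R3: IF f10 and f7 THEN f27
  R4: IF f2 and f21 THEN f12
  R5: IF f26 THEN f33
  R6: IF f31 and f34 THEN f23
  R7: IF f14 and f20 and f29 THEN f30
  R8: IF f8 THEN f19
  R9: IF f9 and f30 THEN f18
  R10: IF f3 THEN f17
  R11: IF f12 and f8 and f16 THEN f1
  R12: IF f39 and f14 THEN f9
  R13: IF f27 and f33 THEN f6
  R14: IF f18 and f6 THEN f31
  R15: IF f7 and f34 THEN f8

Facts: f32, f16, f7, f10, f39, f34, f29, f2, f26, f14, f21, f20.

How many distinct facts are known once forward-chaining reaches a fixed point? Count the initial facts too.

Round 1: R3 [IF f10 and f7 THEN f27]; R4 [IF f2 and f21 THEN f12]; R5 [IF f26 THEN f33]; R7 [IF f14 and f20 and f29 THEN f30]; R12 [IF f39 and f14 THEN f9]; R15 [IF f7 and f34 THEN f8]. New: f27, f12, f33, f30, f9, f8.
Round 2: R8 [IF f8 THEN f19]; R9 [IF f9 and f30 THEN f18]; R11 [IF f12 and f8 and f16 THEN f1]; R13 [IF f27 and f33 THEN f6]. New: f19, f18, f1, f6.
Round 3: R14 [IF f18 and f6 THEN f31]. New: f31.
Round 4: R6 [IF f31 and f34 THEN f23]. New: f23.
Round 5: R2 [IF f23 and f1 and f21 THEN f38]. New: f38.
Round 6: R1 [IF f38 THEN f22]. New: f22.
Closure: {f1, f10, f12, f14, f16, f18, f19, f2, f20, f21, f22, f23, f26, f27, f29, f30, f31, f32, f33, f34, f38, f39, f6, f7, f8, f9} — 26 facts.

26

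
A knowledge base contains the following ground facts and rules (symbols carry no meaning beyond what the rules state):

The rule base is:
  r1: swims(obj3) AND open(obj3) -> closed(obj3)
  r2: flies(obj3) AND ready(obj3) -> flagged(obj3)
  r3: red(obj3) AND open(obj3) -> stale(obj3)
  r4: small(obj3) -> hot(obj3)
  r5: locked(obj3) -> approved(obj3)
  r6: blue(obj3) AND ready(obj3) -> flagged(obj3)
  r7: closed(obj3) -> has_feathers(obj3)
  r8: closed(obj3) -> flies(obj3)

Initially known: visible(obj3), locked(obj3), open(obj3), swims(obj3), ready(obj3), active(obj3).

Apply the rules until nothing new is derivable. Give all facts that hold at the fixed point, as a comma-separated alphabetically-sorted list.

Round 1 fires r1, r5, giving closed(obj3), approved(obj3).
Round 2 fires r7, r8, giving has_feathers(obj3), flies(obj3).
Round 3 fires r2, giving flagged(obj3).

active(obj3), approved(obj3), closed(obj3), flagged(obj3), flies(obj3), has_feathers(obj3), locked(obj3), open(obj3), ready(obj3), swims(obj3), visible(obj3)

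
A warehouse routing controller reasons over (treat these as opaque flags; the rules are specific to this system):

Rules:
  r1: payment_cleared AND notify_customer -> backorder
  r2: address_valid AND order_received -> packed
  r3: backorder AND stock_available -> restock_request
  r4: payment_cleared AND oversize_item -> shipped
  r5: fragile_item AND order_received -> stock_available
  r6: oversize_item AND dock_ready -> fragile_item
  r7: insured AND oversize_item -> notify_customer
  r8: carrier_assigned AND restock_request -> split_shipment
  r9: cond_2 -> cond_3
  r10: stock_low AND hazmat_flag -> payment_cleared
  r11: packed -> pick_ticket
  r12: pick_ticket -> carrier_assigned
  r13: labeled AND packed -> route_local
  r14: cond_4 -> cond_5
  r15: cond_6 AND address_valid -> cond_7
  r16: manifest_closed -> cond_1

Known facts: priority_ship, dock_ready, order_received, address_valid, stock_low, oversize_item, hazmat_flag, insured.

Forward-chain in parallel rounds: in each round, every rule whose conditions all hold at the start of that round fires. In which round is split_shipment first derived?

4

Round 1: r2 [address_valid AND order_received -> packed]; r6 [oversize_item AND dock_ready -> fragile_item]; r7 [insured AND oversize_item -> notify_customer]; r10 [stock_low AND hazmat_flag -> payment_cleared]. Adds packed, fragile_item, notify_customer, payment_cleared.
Round 2: r1 [payment_cleared AND notify_customer -> backorder]; r4 [payment_cleared AND oversize_item -> shipped]; r5 [fragile_item AND order_received -> stock_available]; r11 [packed -> pick_ticket]. Adds backorder, shipped, stock_available, pick_ticket.
Round 3: r3 [backorder AND stock_available -> restock_request]; r12 [pick_ticket -> carrier_assigned]. Adds restock_request, carrier_assigned.
Round 4: r8 [carrier_assigned AND restock_request -> split_shipment]. Adds split_shipment.
split_shipment first appears in round 4.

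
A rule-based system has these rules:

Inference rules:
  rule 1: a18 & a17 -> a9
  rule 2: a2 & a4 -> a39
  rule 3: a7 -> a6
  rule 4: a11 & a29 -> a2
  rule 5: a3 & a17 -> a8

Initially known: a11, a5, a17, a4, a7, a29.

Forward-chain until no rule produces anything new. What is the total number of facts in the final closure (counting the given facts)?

9

Round 1: rule 3 [a7 -> a6]; rule 4 [a11 & a29 -> a2]. Adds a6, a2.
Round 2: rule 2 [a2 & a4 -> a39]. Adds a39.
Closure: {a11, a17, a2, a29, a39, a4, a5, a6, a7} — 9 facts.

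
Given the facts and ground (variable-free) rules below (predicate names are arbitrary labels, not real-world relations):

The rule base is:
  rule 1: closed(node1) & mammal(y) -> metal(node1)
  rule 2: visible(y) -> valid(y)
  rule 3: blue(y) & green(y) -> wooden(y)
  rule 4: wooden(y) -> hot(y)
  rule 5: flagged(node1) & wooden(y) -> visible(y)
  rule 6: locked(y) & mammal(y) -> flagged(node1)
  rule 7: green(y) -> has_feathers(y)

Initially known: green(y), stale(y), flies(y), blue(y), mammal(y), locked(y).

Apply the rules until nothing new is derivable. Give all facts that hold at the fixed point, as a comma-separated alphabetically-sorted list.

blue(y), flagged(node1), flies(y), green(y), has_feathers(y), hot(y), locked(y), mammal(y), stale(y), valid(y), visible(y), wooden(y)

Round 1: rule 3 [blue(y) & green(y) -> wooden(y)]; rule 6 [locked(y) & mammal(y) -> flagged(node1)]; rule 7 [green(y) -> has_feathers(y)]. New: wooden(y), flagged(node1), has_feathers(y).
Round 2: rule 4 [wooden(y) -> hot(y)]; rule 5 [flagged(node1) & wooden(y) -> visible(y)]. New: hot(y), visible(y).
Round 3: rule 2 [visible(y) -> valid(y)]. New: valid(y).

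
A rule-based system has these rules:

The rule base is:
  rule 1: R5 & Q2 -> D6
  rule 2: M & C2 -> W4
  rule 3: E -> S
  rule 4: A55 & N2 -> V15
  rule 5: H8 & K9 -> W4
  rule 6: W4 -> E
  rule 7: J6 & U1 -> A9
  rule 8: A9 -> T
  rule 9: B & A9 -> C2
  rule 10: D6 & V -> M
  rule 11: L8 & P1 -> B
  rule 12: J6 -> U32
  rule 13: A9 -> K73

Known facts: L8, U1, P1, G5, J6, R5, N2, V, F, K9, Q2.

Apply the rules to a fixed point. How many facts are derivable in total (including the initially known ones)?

Round 1 — rule 1, rule 7, rule 11, rule 12, derive D6, A9, B, U32.
Round 2 — rule 8, rule 9, rule 10, rule 13, derive T, C2, M, K73.
Round 3 — rule 2, derive W4.
Round 4 — rule 6, derive E.
Round 5 — rule 3, derive S.
Closure: {A9, B, C2, D6, E, F, G5, J6, K73, K9, L8, M, N2, P1, Q2, R5, S, T, U1, U32, V, W4} — 22 facts.

22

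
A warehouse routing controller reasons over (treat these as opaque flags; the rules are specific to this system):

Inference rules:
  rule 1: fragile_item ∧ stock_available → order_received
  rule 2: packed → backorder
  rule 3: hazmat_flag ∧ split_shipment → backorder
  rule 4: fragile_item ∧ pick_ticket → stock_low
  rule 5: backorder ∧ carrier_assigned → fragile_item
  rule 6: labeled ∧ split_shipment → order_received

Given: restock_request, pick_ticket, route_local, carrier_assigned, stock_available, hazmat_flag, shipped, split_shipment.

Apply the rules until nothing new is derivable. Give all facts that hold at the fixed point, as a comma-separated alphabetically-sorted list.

backorder, carrier_assigned, fragile_item, hazmat_flag, order_received, pick_ticket, restock_request, route_local, shipped, split_shipment, stock_available, stock_low

Round 1 fires rule 3, giving backorder.
Round 2 fires rule 5, giving fragile_item.
Round 3 fires rule 1, rule 4, giving order_received, stock_low.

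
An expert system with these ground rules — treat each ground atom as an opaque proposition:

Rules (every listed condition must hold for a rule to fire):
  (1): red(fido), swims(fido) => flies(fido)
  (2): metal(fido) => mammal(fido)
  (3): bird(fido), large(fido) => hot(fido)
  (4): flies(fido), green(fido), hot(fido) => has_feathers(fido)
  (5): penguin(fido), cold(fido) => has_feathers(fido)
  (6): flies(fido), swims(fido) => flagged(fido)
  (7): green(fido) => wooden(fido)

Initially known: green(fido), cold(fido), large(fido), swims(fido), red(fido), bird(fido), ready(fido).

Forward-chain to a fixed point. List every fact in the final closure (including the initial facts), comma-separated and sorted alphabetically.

[1] (1) [red(fido), swims(fido) => flies(fido)]; (3) [bird(fido), large(fido) => hot(fido)]; (7) [green(fido) => wooden(fido)]. ⇒ new: flies(fido), hot(fido), wooden(fido).
[2] (4) [flies(fido), green(fido), hot(fido) => has_feathers(fido)]; (6) [flies(fido), swims(fido) => flagged(fido)]. ⇒ new: has_feathers(fido), flagged(fido).

bird(fido), cold(fido), flagged(fido), flies(fido), green(fido), has_feathers(fido), hot(fido), large(fido), ready(fido), red(fido), swims(fido), wooden(fido)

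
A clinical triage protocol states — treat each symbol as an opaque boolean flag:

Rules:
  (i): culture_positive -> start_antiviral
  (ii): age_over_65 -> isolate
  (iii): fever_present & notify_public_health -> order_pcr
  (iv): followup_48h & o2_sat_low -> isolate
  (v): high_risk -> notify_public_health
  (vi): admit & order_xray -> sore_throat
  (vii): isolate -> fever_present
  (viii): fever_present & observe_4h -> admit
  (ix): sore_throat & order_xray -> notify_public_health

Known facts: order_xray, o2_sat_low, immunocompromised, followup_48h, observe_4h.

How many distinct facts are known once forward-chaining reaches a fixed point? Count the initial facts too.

11

[1] (iv) [followup_48h & o2_sat_low -> isolate]. ⇒ new: isolate.
[2] (vii) [isolate -> fever_present]. ⇒ new: fever_present.
[3] (viii) [fever_present & observe_4h -> admit]. ⇒ new: admit.
[4] (vi) [admit & order_xray -> sore_throat]. ⇒ new: sore_throat.
[5] (ix) [sore_throat & order_xray -> notify_public_health]. ⇒ new: notify_public_health.
[6] (iii) [fever_present & notify_public_health -> order_pcr]. ⇒ new: order_pcr.
Closure: {admit, fever_present, followup_48h, immunocompromised, isolate, notify_public_health, o2_sat_low, observe_4h, order_pcr, order_xray, sore_throat} — 11 facts.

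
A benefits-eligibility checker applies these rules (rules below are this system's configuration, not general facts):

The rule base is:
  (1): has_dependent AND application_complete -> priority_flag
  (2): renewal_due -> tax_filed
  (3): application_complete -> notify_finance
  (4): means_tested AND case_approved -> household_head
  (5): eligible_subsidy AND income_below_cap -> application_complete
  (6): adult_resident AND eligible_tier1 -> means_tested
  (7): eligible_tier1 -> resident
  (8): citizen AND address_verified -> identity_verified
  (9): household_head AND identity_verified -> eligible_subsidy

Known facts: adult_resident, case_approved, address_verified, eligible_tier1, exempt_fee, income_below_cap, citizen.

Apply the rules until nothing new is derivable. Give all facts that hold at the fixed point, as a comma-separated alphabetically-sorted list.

address_verified, adult_resident, application_complete, case_approved, citizen, eligible_subsidy, eligible_tier1, exempt_fee, household_head, identity_verified, income_below_cap, means_tested, notify_finance, resident

Round 1 fires (6), (7), (8), giving means_tested, resident, identity_verified.
Round 2 fires (4), giving household_head.
Round 3 fires (9), giving eligible_subsidy.
Round 4 fires (5), giving application_complete.
Round 5 fires (3), giving notify_finance.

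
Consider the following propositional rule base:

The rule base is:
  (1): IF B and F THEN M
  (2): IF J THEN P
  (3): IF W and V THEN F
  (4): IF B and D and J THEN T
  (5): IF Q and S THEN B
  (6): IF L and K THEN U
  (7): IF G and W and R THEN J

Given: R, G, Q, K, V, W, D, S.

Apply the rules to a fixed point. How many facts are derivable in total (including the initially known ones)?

[1] (3) [IF W and V THEN F]; (5) [IF Q and S THEN B]; (7) [IF G and W and R THEN J]. ⇒ new: F, B, J.
[2] (1) [IF B and F THEN M]; (2) [IF J THEN P]; (4) [IF B and D and J THEN T]. ⇒ new: M, P, T.
Closure: {B, D, F, G, J, K, M, P, Q, R, S, T, V, W} — 14 facts.

14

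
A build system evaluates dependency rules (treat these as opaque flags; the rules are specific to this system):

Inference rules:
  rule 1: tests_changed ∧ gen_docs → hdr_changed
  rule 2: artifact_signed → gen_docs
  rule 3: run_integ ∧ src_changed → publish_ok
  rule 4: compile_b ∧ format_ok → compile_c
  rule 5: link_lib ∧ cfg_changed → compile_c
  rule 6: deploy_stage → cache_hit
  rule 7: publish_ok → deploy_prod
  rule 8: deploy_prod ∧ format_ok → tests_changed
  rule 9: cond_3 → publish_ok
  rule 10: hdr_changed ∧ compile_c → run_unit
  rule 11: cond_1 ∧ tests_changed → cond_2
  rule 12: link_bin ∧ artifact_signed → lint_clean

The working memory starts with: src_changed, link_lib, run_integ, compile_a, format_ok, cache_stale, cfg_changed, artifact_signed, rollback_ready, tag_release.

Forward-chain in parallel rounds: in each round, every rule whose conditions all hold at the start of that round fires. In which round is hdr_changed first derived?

4

Round 1 fires rule 2, rule 3, rule 5, giving gen_docs, publish_ok, compile_c.
Round 2 fires rule 7, giving deploy_prod.
Round 3 fires rule 8, giving tests_changed.
Round 4 fires rule 1, giving hdr_changed.
hdr_changed first appears in round 4.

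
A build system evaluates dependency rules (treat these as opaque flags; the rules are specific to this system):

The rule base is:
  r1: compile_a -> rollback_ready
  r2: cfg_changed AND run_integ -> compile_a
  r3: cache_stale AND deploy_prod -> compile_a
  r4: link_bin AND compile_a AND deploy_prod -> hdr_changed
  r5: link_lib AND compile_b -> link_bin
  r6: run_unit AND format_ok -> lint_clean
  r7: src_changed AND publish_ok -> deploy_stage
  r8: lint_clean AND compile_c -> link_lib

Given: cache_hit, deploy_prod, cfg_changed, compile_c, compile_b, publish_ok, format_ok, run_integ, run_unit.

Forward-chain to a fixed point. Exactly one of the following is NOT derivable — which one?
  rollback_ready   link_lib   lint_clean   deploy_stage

Round 1: r2 [cfg_changed AND run_integ -> compile_a]; r6 [run_unit AND format_ok -> lint_clean]. New: compile_a, lint_clean.
Round 2: r1 [compile_a -> rollback_ready]; r8 [lint_clean AND compile_c -> link_lib]. New: rollback_ready, link_lib.
Round 3: r5 [link_lib AND compile_b -> link_bin]. New: link_bin.
Round 4: r4 [link_bin AND compile_a AND deploy_prod -> hdr_changed]. New: hdr_changed.
Derived: lint_clean (round 1), rollback_ready (round 2), link_lib (round 2). deploy_stage never appears in any round.

deploy_stage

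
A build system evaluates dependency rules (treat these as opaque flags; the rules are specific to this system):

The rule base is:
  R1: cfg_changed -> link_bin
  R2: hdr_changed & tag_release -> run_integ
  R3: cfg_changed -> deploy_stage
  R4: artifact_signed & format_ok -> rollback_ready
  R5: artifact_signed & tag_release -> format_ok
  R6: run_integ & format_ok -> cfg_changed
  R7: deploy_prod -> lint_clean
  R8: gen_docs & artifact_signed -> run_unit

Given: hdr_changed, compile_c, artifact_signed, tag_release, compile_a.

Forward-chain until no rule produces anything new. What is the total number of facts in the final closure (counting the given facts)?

11

Round 1: R2 [hdr_changed & tag_release -> run_integ]; R5 [artifact_signed & tag_release -> format_ok]. New: run_integ, format_ok.
Round 2: R4 [artifact_signed & format_ok -> rollback_ready]; R6 [run_integ & format_ok -> cfg_changed]. New: rollback_ready, cfg_changed.
Round 3: R1 [cfg_changed -> link_bin]; R3 [cfg_changed -> deploy_stage]. New: link_bin, deploy_stage.
Closure: {artifact_signed, cfg_changed, compile_a, compile_c, deploy_stage, format_ok, hdr_changed, link_bin, rollback_ready, run_integ, tag_release} — 11 facts.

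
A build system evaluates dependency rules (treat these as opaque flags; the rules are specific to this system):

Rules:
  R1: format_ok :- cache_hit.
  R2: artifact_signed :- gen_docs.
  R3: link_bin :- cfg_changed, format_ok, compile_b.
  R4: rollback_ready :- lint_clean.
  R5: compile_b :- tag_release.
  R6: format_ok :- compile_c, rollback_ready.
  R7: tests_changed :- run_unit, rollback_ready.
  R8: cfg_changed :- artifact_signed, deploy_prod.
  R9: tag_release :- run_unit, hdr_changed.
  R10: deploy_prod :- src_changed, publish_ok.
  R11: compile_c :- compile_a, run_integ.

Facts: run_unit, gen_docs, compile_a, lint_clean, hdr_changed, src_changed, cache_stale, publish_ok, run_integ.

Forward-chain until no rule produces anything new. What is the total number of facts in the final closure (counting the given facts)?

[1] R2 [artifact_signed :- gen_docs.]; R4 [rollback_ready :- lint_clean.]; R9 [tag_release :- run_unit, hdr_changed.]; R10 [deploy_prod :- src_changed, publish_ok.]; R11 [compile_c :- compile_a, run_integ.]. ⇒ new: artifact_signed, rollback_ready, tag_release, deploy_prod, compile_c.
[2] R5 [compile_b :- tag_release.]; R6 [format_ok :- compile_c, rollback_ready.]; R7 [tests_changed :- run_unit, rollback_ready.]; R8 [cfg_changed :- artifact_signed, deploy_prod.]. ⇒ new: compile_b, format_ok, tests_changed, cfg_changed.
[3] R3 [link_bin :- cfg_changed, format_ok, compile_b.]. ⇒ new: link_bin.
Closure: {artifact_signed, cache_stale, cfg_changed, compile_a, compile_b, compile_c, deploy_prod, format_ok, gen_docs, hdr_changed, link_bin, lint_clean, publish_ok, rollback_ready, run_integ, run_unit, src_changed, tag_release, tests_changed} — 19 facts.

19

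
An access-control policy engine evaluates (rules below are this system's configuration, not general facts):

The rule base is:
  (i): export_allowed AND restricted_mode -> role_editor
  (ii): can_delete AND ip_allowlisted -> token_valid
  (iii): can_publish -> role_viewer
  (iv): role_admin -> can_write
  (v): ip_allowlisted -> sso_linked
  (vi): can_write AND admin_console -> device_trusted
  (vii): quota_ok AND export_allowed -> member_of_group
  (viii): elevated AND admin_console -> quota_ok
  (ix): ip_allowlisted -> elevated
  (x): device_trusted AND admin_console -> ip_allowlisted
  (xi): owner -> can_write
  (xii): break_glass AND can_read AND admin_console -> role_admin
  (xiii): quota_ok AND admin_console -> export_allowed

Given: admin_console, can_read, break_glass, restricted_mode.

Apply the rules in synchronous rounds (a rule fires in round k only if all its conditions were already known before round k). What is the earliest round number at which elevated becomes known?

5

Round 1: (xii) [break_glass AND can_read AND admin_console -> role_admin]. New: role_admin.
Round 2: (iv) [role_admin -> can_write]. New: can_write.
Round 3: (vi) [can_write AND admin_console -> device_trusted]. New: device_trusted.
Round 4: (x) [device_trusted AND admin_console -> ip_allowlisted]. New: ip_allowlisted.
Round 5: (v) [ip_allowlisted -> sso_linked]; (ix) [ip_allowlisted -> elevated]. New: sso_linked, elevated.
elevated first appears in round 5.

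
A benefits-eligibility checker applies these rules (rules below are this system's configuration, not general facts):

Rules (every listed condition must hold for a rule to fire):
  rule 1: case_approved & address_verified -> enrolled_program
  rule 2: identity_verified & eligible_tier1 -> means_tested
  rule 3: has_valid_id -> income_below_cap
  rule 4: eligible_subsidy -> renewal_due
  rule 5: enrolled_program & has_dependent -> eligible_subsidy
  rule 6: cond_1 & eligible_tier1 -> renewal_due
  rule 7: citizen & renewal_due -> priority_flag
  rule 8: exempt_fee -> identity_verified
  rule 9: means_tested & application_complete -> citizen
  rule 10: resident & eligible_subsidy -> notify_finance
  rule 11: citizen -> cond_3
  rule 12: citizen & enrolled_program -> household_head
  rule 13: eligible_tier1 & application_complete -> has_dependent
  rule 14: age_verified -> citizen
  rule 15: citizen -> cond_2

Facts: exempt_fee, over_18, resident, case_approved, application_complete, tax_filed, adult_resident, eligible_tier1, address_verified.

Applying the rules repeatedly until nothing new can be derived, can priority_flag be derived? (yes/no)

Round 1 — rule 1, rule 8, rule 13, derive enrolled_program, identity_verified, has_dependent.
Round 2 — rule 2, rule 5, derive means_tested, eligible_subsidy.
Round 3 — rule 4, rule 9, rule 10, derive renewal_due, citizen, notify_finance.
Round 4 — rule 7, rule 11, rule 12, rule 15, derive priority_flag, cond_3, household_head, cond_2.
priority_flag appears in round 4, so it is derivable.

yes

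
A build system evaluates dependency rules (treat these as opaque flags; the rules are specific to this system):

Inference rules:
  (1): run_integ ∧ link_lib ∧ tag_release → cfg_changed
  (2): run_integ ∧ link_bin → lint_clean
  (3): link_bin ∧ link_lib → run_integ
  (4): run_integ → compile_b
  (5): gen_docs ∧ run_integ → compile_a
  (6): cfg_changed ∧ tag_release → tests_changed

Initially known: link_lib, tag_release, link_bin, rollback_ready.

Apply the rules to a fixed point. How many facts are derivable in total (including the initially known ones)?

Round 1 fires (3), giving run_integ.
Round 2 fires (1), (2), (4), giving cfg_changed, lint_clean, compile_b.
Round 3 fires (6), giving tests_changed.
Closure: {cfg_changed, compile_b, link_bin, link_lib, lint_clean, rollback_ready, run_integ, tag_release, tests_changed} — 9 facts.

9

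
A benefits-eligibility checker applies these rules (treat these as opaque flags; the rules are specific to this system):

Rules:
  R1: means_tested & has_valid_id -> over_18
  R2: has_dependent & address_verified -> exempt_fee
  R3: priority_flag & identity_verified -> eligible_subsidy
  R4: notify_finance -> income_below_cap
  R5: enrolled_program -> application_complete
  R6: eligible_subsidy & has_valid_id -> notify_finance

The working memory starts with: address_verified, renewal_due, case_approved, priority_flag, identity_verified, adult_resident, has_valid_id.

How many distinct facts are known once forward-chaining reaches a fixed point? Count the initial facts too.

Round 1: R3 [priority_flag & identity_verified -> eligible_subsidy]. New: eligible_subsidy.
Round 2: R6 [eligible_subsidy & has_valid_id -> notify_finance]. New: notify_finance.
Round 3: R4 [notify_finance -> income_below_cap]. New: income_below_cap.
Closure: {address_verified, adult_resident, case_approved, eligible_subsidy, has_valid_id, identity_verified, income_below_cap, notify_finance, priority_flag, renewal_due} — 10 facts.

10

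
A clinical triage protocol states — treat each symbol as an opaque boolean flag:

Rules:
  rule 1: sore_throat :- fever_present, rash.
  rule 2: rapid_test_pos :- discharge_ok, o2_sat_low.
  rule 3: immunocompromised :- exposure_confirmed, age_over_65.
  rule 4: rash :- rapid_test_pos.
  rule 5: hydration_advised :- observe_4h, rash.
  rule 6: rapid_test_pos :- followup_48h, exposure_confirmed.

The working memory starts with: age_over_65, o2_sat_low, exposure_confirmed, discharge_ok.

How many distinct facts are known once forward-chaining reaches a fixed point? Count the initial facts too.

7

[1] rule 2 [rapid_test_pos :- discharge_ok, o2_sat_low.]; rule 3 [immunocompromised :- exposure_confirmed, age_over_65.]. ⇒ new: rapid_test_pos, immunocompromised.
[2] rule 4 [rash :- rapid_test_pos.]. ⇒ new: rash.
Closure: {age_over_65, discharge_ok, exposure_confirmed, immunocompromised, o2_sat_low, rapid_test_pos, rash} — 7 facts.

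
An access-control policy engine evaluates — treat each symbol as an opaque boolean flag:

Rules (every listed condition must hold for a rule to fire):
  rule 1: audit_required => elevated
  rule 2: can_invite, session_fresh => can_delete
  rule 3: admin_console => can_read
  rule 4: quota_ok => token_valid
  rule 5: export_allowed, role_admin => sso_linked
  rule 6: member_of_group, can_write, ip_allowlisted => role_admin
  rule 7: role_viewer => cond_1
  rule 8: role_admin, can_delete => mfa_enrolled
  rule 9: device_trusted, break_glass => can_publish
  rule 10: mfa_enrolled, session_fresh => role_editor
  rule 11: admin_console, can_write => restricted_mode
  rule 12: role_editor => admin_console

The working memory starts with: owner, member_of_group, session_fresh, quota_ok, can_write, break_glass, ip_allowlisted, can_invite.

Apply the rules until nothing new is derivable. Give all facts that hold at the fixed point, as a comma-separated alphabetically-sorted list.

admin_console, break_glass, can_delete, can_invite, can_read, can_write, ip_allowlisted, member_of_group, mfa_enrolled, owner, quota_ok, restricted_mode, role_admin, role_editor, session_fresh, token_valid

Round 1 — rule 2, rule 4, rule 6, derive can_delete, token_valid, role_admin.
Round 2 — rule 8, derive mfa_enrolled.
Round 3 — rule 10, derive role_editor.
Round 4 — rule 12, derive admin_console.
Round 5 — rule 3, rule 11, derive can_read, restricted_mode.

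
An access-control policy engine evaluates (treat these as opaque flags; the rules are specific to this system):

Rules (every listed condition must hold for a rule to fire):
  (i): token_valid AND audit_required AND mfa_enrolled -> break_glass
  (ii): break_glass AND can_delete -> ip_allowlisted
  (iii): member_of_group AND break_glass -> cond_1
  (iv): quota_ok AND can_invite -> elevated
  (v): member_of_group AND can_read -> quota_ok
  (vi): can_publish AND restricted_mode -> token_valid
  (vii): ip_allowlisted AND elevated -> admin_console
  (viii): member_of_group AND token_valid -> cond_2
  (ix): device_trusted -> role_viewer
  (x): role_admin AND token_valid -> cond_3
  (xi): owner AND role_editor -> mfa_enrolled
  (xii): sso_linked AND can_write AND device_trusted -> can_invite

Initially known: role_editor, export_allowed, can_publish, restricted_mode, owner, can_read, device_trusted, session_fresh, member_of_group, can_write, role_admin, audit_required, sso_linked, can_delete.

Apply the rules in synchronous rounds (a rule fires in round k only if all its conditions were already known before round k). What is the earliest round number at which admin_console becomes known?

4

[1] (v) [member_of_group AND can_read -> quota_ok]; (vi) [can_publish AND restricted_mode -> token_valid]; (ix) [device_trusted -> role_viewer]; (xi) [owner AND role_editor -> mfa_enrolled]; (xii) [sso_linked AND can_write AND device_trusted -> can_invite]. ⇒ new: quota_ok, token_valid, role_viewer, mfa_enrolled, can_invite.
[2] (i) [token_valid AND audit_required AND mfa_enrolled -> break_glass]; (iv) [quota_ok AND can_invite -> elevated]; (viii) [member_of_group AND token_valid -> cond_2]; (x) [role_admin AND token_valid -> cond_3]. ⇒ new: break_glass, elevated, cond_2, cond_3.
[3] (ii) [break_glass AND can_delete -> ip_allowlisted]; (iii) [member_of_group AND break_glass -> cond_1]. ⇒ new: ip_allowlisted, cond_1.
[4] (vii) [ip_allowlisted AND elevated -> admin_console]. ⇒ new: admin_console.
admin_console first appears in round 4.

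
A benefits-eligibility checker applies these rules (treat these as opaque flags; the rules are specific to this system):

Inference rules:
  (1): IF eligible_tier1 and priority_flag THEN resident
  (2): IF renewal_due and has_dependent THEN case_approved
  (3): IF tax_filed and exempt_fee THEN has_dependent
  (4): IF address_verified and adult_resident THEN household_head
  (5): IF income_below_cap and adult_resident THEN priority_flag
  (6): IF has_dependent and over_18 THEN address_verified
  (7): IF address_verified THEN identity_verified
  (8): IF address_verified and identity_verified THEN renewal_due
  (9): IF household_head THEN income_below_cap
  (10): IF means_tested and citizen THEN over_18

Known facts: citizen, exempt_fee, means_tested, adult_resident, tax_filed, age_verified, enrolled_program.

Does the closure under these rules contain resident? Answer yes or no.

Round 1: (3) [IF tax_filed and exempt_fee THEN has_dependent]; (10) [IF means_tested and citizen THEN over_18]. New: has_dependent, over_18.
Round 2: (6) [IF has_dependent and over_18 THEN address_verified]. New: address_verified.
Round 3: (4) [IF address_verified and adult_resident THEN household_head]; (7) [IF address_verified THEN identity_verified]. New: household_head, identity_verified.
Round 4: (8) [IF address_verified and identity_verified THEN renewal_due]; (9) [IF household_head THEN income_below_cap]. New: renewal_due, income_below_cap.
Round 5: (2) [IF renewal_due and has_dependent THEN case_approved]; (5) [IF income_below_cap and adult_resident THEN priority_flag]. New: case_approved, priority_flag.
Fixed point reached. resident is concluded only by (1); (1) needs eligible_tier1 (never derived).

no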